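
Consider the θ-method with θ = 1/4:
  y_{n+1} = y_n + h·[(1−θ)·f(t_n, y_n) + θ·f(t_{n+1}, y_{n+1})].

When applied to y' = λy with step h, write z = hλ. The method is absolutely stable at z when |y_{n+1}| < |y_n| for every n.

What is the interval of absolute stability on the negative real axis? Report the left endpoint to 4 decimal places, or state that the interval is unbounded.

(-4.0000, 0).

On y'=λy, z=hλ:
  y_{n+1} = y_n + z·[3/4·y_n + 1/4·y_{n+1}] ⇒ (1 − 1/4z)y_{n+1} = (1 + 3/4z)y_n
  R(z) = (1 + 3/4z)/(1 − 1/4z).

Solve |R(x)|<1 on ℝ⁻.
x=-0.62: |R|=0.4632
R=−1: 1+3/4x = −1+1/4x ⇒ -1/2x=2 ⇒ x=2/(-1/2)=-4.0000
Confirm numerically:
  x=-3.489: |R|=0.86353 <1
  x=-2.555: |R|=0.55912 <1
  x=-2.358: |R|=0.48349 <1
  x=-2.201: |R|=0.41977 <1
  x=-4.223: |R|=1.05424 >1
  x=-4.035: |R|=1.00871 >1
So |R|<1 on (-4.0000, 0).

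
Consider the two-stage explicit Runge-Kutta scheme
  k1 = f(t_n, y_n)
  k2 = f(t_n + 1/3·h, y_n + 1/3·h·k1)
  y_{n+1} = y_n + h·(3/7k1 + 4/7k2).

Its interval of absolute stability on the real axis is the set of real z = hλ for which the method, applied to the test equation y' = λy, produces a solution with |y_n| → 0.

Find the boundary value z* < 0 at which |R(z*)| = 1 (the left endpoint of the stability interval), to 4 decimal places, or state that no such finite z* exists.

z* = -5.2500.

With y'=λy (z=hλ):
  k1=λy_n ⇒ h·k1=z·y_n;  k2=λ(1+1/3z)y_n ⇒ h·k2=z(1+1/3z)y_n
  y_{n+1}/y_n = 1 + 3/7z + 4/7z(1+1/3z) = 1 + z + 4/21z²
  ⇒ R(z) = 1 + z + 4/21z².

Find x<0 with |R(x)|<1.
x=-0.88: |R|=0.2675
R=1: x+4/21x²=0 ⇒ x=−21/4=-5.2500; min R=1−1/(4·4/21)=-0.3125>−1
Confirm numerically:
  x=-4.917: |R|=0.68812 <1
  x=-4.527: |R|=0.37657 <1
  x=-3.812: |R|=0.04412 <1
  x=-3.227: |R|=0.24347 <1
  x=-5.802: |R|=1.61004 >1
  x=-5.592: |R|=1.36428 >1
Interval (-5.2500, 0).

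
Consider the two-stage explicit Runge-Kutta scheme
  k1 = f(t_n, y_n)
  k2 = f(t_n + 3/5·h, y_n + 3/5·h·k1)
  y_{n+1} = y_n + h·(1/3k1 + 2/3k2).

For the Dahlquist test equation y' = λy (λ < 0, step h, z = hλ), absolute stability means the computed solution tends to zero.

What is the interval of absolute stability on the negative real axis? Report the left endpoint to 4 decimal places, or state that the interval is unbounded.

(-2.5000, 0).

Set f=λy, z=hλ:
  k1=λy_n ⇒ h·k1=z·y_n;  k2=λ(1+3/5z)y_n ⇒ h·k2=z(1+3/5z)y_n
  y_{n+1}/y_n = 1 + 1/3z + 2/3z(1+3/5z) = 1 + z + 2/5z²
  so R(z) = 1 + z + 2/5z².

Boundary: |R(x)|=1, x<0.
x=-0.33: |R|=0.7136
R=1: x+2/5x²=0 ⇒ x=−5/2=-2.5000; min R=1−1/(4·2/5)=0.3750>−1
Confirm numerically:
  x=-1.623: |R|=0.43065 <1
  x=-1.494: |R|=0.39881 <1
  x=-1.369: |R|=0.38066 <1
  x=-3.049: |R|=1.66956 >1
  x=-2.620: |R|=1.12576 >1
Stable set (-2.5000, 0).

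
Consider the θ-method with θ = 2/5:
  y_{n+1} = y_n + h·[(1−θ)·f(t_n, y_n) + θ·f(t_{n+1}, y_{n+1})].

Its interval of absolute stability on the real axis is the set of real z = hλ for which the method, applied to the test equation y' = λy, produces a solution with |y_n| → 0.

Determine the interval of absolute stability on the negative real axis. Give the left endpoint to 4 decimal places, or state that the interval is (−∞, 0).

z∈(-10.0000,0).

Set f=λy, z=hλ:
  y_{n+1} = y_n + z·[3/5·y_n + 2/5·y_{n+1}] ⇒ (1 − 2/5z)y_{n+1} = (1 + 3/5z)y_n
  R(z) = (1 + 3/5z)/(1 − 2/5z).

Boundary: |R(x)|=1, x<0.
x=-0.62: |R|=0.5032
R=−1: 1+3/5x = −1+2/5x ⇒ -1/5x=2 ⇒ x=2/(-1/5)=-10.0000
Confirm numerically:
  x=-9.310: |R|=0.97079 <1
  x=-9.002: |R|=0.95662 <1
  x=-8.462: |R|=0.92985 <1
  x=-4.815: |R|=0.64559 <1
  x=-10.585: |R|=1.02235 >1
  x=-10.407: |R|=1.01577 >1
  x=-10.312: |R|=1.01218 >1
Interval (-10.0000, 0).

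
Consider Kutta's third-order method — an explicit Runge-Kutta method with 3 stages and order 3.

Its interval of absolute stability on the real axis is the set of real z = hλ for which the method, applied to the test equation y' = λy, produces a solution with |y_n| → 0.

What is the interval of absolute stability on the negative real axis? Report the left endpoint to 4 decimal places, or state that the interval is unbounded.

z∈(-2.5127,0).

With y'=λy (z=hλ):
  order 3, 3-stage ⇒ R(z)=1+z+z^2/2+z^3/6
  (e.g. R(-0.37)=0.69001, |R|=0.69001)

Find x<0 with |R(x)|<1.
x=-0.37: |R|=0.6900
|R(-2.9)|=1.7598 |R(-2.05)|=0.3846 |R(-0.73)|=0.4716
Bisect:
  x_lo=-3.3669 |R|=3.0601  x_hi=-0.1961 |R|=0.8219
  mid=-1.78150 |R|=0.13696 →hi
  mid=-2.57419 |R|=1.10393 →lo
  mid=-2.17785 |R|=0.52793 →hi
  mid=-2.37602 |R|=0.78891 →hi
  mid=-2.47511 |R|=0.93918 →hi
  mid=-2.52465 |R|=1.01968 →lo
  mid=-2.49988 |R|=0.97897 →hi
  mid=-2.51226 |R|=0.99921 →hi
  mid=-2.51846 |R|=1.00942 →lo
  mid=-2.51536 |R|=1.00430 →lo
  ...
  [-2.51284,-2.51265] ⇒ x*=-2.5127
Stable set (-2.5127, 0).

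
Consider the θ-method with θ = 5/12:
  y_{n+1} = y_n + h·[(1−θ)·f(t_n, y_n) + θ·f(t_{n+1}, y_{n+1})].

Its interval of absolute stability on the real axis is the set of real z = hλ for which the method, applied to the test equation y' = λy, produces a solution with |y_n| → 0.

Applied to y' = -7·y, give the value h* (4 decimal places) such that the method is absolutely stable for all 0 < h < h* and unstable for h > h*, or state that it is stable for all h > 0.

Test eqn y'=λy, z=hλ:
  y_{n+1} = y_n + z·[7/12·y_n + 5/12·y_{n+1}] ⇒ (1 − 5/12z)y_{n+1} = (1 + 7/12z)y_n
  R(z) = (1 + 7/12z)/(1 − 5/12z).

Boundary: |R(x)|=1, x<0.
x=-0.41: |R|=0.6498
R=−1: 1+7/12x = −1+5/12x ⇒ -1/6x=2 ⇒ x=2/(-1/6)=-12.0000
Confirm numerically:
  x=-10.916: |R|=0.96744 <1
  x=-9.580: |R|=0.91920 <1
  x=-5.718: |R|=0.69047 <1
  x=-12.421: |R|=1.01136 >1
  x=-12.243: |R|=1.00664 >1
  x=-12.165: |R|=1.00453 >1
So |R|<1 on (-12.0000, 0).

(-12.0000,0); λ=-7 ⇒ h* = (12)/7 = 1.7143.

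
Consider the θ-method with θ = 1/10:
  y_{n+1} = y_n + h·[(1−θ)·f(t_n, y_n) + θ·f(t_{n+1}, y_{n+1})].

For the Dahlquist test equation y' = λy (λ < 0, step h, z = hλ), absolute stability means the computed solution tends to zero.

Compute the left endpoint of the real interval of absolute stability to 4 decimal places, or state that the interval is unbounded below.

z* = -2.5000.

Set f=λy, z=hλ:
  y_{n+1} = y_n + z·[9/10·y_n + 1/10·y_{n+1}] ⇒ (1 − 1/10z)y_{n+1} = (1 + 9/10z)y_n
  Hence R(z) = (1 + 9/10z)/(1 − 1/10z).

Boundary: |R(x)|=1, x<0.
x=-0.65: |R|=0.3897
R=−1: 1+9/10x = −1+1/10x ⇒ -4/5x=2 ⇒ x=2/(-4/5)=-2.5000
Confirm numerically:
  x=-1.819: |R|=0.53905 <1
  x=-1.512: |R|=0.31341 <1
  x=-1.395: |R|=0.22422 <1
  x=-1.249: |R|=0.11032 <1
  x=-2.913: |R|=1.25587 >1
  x=-2.838: |R|=1.21062 >1
  x=-2.636: |R|=1.08610 >1
Stable set (-2.5000, 0).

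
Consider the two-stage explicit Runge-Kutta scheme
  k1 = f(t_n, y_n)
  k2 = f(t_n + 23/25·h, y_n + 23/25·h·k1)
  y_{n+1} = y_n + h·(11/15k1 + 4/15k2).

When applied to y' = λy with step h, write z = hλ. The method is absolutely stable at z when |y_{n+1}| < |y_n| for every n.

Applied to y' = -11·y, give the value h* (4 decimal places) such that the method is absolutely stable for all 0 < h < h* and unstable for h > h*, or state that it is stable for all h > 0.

Set f=λy, z=hλ:
  k1=λy_n ⇒ h·k1=z·y_n;  k2=λ(1+23/25z)y_n ⇒ h·k2=z(1+23/25z)y_n
  y_{n+1}/y_n = 1 + 11/15z + 4/15z(1+23/25z) = 1 + z + 92/375z²
  so R(z) = 1 + z + 92/375z².

Boundary: |R(x)|=1, x<0.
x=-1.57: |R|=0.0347
R=1: x+92/375x²=0 ⇒ x=−375/92=-4.0761; min R=1−1/(4·92/375)=-0.0190>−1
Confirm numerically:
  x=-3.988: |R|=0.91382 <1
  x=-3.966: |R|=0.89289 <1
  x=-3.278: |R|=0.35818 <1
  x=-2.416: |R|=0.01602 <1
  x=-4.423: |R|=1.37644 >1
  x=-4.328: |R|=1.26748 >1
So |R|<1 on (-4.0761, 0).

(-4.0761,0); λ=-11 ⇒ h* = (375/92)/11 = 0.3706.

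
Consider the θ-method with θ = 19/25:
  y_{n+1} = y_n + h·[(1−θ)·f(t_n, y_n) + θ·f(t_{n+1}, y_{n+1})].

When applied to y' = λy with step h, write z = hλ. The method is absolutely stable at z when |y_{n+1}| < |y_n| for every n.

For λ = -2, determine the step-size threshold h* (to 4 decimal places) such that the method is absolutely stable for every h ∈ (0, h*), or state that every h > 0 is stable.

With y'=λy (z=hλ):
  y_{n+1} = y_n + z·[6/25·y_n + 19/25·y_{n+1}] ⇒ (1 − 19/25z)y_{n+1} = (1 + 6/25z)y_n
  Hence R(z) = (1 + 6/25z)/(1 − 19/25z).

Boundary: |R(x)|=1, x<0.
x=-1.43: |R|=0.3147
x=-2: |R|=0.2063
x=-10: |R|=0.1628
x=-100: |R|=0.2987
θ=19/25≥1/2 ⇒ |1+6/25x|<|1−19/25x| ∀x<0 ⇒ stable on all of ℝ⁻.

interval (−∞, 0). Any h>0 works for λ=-2.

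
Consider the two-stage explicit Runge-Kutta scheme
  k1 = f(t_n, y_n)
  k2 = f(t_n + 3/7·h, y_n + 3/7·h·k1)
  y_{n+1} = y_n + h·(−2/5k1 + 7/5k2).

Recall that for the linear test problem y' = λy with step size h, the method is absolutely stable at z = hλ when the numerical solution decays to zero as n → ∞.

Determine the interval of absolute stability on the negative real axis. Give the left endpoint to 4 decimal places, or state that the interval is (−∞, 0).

z∈(-1.6667,0).

Set f=λy, z=hλ:
  k1=λy_n ⇒ h·k1=z·y_n;  k2=λ(1+3/7z)y_n ⇒ h·k2=z(1+3/7z)y_n
  y_{n+1}/y_n = 1 − 2/5z + 7/5z(1+3/7z) = 1 + z + 3/5z²
  R(z) = 1 + z + 3/5z².

Find x<0 with |R(x)|<1.
x=-1.56: |R|=0.9002
R=1: x+3/5x²=0 ⇒ x=−5/3=-1.6667; min R=1−1/(4·3/5)=0.5833>−1
Confirm numerically:
  x=-1.557: |R|=0.89755 <1
  x=-1.264: |R|=0.69462 <1
  x=-1.032: |R|=0.60701 <1
  x=-0.797: |R|=0.58413 <1
  x=-2.220: |R|=1.73704 >1
  x=-2.029: |R|=1.44110 >1
Stable set (-1.6667, 0).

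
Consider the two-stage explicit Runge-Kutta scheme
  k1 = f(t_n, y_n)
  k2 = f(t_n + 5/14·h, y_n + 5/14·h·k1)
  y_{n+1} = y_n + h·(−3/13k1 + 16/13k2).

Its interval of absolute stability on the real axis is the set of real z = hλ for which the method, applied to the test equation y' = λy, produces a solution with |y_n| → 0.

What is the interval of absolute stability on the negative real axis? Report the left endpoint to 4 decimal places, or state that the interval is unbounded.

On y'=λy, z=hλ:
  k1=λy_n ⇒ h·k1=z·y_n;  k2=λ(1+5/14z)y_n ⇒ h·k2=z(1+5/14z)y_n
  y_{n+1}/y_n = 1 − 3/13z + 16/13z(1+5/14z) = 1 + z + 40/91z²
  Hence R(z) = 1 + z + 40/91z².

Solve |R(x)|<1 on ℝ⁻.
x=-1.23: |R|=0.4350
R=1: x+40/91x²=0 ⇒ x=−91/40=-2.2750; min R=1−1/(4·40/91)=0.4313>−1
Confirm numerically:
  x=-2.096: |R|=0.83508 <1
  x=-1.585: |R|=0.51927 <1
  x=-1.303: |R|=0.44329 <1
  x=-2.751: |R|=1.57559 >1
  x=-2.417: |R|=1.15086 >1
Interval (-2.2750, 0).

(-2.2750, 0).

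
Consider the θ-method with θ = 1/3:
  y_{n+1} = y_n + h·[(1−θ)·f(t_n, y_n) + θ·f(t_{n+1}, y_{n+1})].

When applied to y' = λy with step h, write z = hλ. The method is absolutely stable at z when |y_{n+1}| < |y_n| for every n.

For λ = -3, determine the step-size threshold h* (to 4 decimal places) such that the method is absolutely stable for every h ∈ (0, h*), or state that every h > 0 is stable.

Test eqn y'=λy, z=hλ:
  y_{n+1} = y_n + z·[2/3·y_n + 1/3·y_{n+1}] ⇒ (1 − 1/3z)y_{n+1} = (1 + 2/3z)y_n
  ⇒ R(z) = (1 + 2/3z)/(1 − 1/3z).

Need |R(x)|<1, x<0.
x=-0.55: |R|=0.5352
R=−1: 1+2/3x = −1+1/3x ⇒ -1/3x=2 ⇒ x=2/(-1/3)=-6.0000
Confirm numerically:
  x=-4.992: |R|=0.87387 <1
  x=-4.822: |R|=0.84940 <1
  x=-4.628: |R|=0.82014 <1
  x=-3.517: |R|=0.61900 <1
  x=-6.365: |R|=1.03897 >1
  x=-6.106: |R|=1.01164 >1
So |R|<1 on (-6.0000, 0).

(-6.0000,0); λ=-3 ⇒ h* = (6)/3 = 2.0000.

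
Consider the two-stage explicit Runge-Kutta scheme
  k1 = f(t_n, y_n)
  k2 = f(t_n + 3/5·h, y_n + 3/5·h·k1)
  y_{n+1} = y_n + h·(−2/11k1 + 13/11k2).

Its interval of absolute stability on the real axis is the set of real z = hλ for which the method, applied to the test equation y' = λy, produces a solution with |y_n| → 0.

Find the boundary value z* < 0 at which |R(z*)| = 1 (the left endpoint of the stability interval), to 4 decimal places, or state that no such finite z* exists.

Set f=λy, z=hλ:
  k1=λy_n ⇒ h·k1=z·y_n;  k2=λ(1+3/5z)y_n ⇒ h·k2=z(1+3/5z)y_n
  y_{n+1}/y_n = 1 − 2/11z + 13/11z(1+3/5z) = 1 + z + 39/55z²
  so R(z) = 1 + z + 39/55z².

Boundary: |R(x)|=1, x<0.
x=-1.78: |R|=1.4667
R=1: x+39/55x²=0 ⇒ x=−55/39=-1.4103; min R=1−1/(4·39/55)=0.6474>−1
Confirm numerically:
  x=-1.385: |R|=0.97520 <1
  x=-1.372: |R|=0.96278 <1
  x=-1.137: |R|=0.77969 <1
  x=-0.755: |R|=0.64920 <1
  x=-1.867: |R|=1.60467 >1
  x=-1.718: |R|=1.37490 >1
  x=-1.553: |R|=1.15719 >1
So |R|<1 on (-1.4103, 0).

z* = -1.4103.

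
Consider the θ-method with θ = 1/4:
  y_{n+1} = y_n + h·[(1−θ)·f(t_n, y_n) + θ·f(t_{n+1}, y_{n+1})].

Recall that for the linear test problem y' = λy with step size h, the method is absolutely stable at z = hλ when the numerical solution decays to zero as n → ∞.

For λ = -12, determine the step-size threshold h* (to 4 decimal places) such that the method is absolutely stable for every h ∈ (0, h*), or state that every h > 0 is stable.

(-4.0000,0); λ=-12 ⇒ h* = (4)/12 = 0.3333.

Test eqn y'=λy, z=hλ:
  y_{n+1} = y_n + z·[3/4·y_n + 1/4·y_{n+1}] ⇒ (1 − 1/4z)y_{n+1} = (1 + 3/4z)y_n
  so R(z) = (1 + 3/4z)/(1 − 1/4z).

Boundary: |R(x)|=1, x<0.
x=-1.72: |R|=0.2028
R=−1: 1+3/4x = −1+1/4x ⇒ -1/2x=2 ⇒ x=2/(-1/2)=-4.0000
Confirm numerically:
  x=-2.550: |R|=0.55725 <1
  x=-1.893: |R|=0.28491 <1
  x=-1.858: |R|=0.26869 <1
  x=-4.216: |R|=1.05258 >1
  x=-4.049: |R|=1.01218 >1
So |R|<1 on (-4.0000, 0).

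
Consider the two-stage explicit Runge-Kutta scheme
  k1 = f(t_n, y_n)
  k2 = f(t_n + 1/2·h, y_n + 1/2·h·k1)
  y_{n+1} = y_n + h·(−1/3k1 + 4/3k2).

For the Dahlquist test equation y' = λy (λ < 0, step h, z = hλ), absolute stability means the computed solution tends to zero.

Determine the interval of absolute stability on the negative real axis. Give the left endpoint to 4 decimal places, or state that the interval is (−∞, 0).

Set f=λy, z=hλ:
  k1=λy_n ⇒ h·k1=z·y_n;  k2=λ(1+1/2z)y_n ⇒ h·k2=z(1+1/2z)y_n
  y_{n+1}/y_n = 1 − 1/3z + 4/3z(1+1/2z) = 1 + z + 2/3z²
  Hence R(z) = 1 + z + 2/3z².

Boundary: |R(x)|=1, x<0.
x=-0.91: |R|=0.6421
R=1: x+2/3x²=0 ⇒ x=−3/2=-1.5000; min R=1−1/(4·2/3)=0.6250>−1
Confirm numerically:
  x=-1.103: |R|=0.70807 <1
  x=-0.882: |R|=0.63662 <1
  x=-0.673: |R|=0.62895 <1
  x=-1.801: |R|=1.36140 >1
  x=-1.641: |R|=1.15425 >1
Interval (-1.5000, 0).

z∈(-1.5000,0).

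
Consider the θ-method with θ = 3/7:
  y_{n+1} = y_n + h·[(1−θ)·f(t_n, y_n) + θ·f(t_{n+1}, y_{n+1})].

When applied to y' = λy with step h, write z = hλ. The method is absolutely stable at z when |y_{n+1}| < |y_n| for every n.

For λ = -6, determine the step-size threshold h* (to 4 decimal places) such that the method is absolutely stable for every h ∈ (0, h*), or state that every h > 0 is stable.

With y'=λy (z=hλ):
  y_{n+1} = y_n + z·[4/7·y_n + 3/7·y_{n+1}] ⇒ (1 − 3/7z)y_{n+1} = (1 + 4/7z)y_n
  so R(z) = (1 + 4/7z)/(1 − 3/7z).

Need |R(x)|<1, x<0.
x=-1.57: |R|=0.0615
R=−1: 1+4/7x = −1+3/7x ⇒ -1/7x=2 ⇒ x=2/(-1/7)=-14.0000
Confirm numerically:
  x=-10.588: |R|=0.91198 <1
  x=-8.321: |R|=0.82233 <1
  x=-8.025: |R|=0.80772 <1
  x=-7.446: |R|=0.77660 <1
  x=-14.541: |R|=1.01069 >1
  x=-14.477: |R|=1.00946 >1
  x=-14.159: |R|=1.00321 >1
Interval (-14.0000, 0).

(-14.0000,0); λ=-6 ⇒ h* = (14)/6 = 2.3333.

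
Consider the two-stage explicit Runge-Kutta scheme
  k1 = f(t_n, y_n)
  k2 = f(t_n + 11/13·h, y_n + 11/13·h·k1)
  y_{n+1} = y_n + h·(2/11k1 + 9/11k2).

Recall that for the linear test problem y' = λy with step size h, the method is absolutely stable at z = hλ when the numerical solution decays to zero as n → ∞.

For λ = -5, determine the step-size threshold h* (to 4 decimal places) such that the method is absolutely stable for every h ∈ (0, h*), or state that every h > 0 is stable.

(-1.4444,0); λ=-5 ⇒ h* = (13/9)/5 = 0.2889.

Set f=λy, z=hλ:
  k1=λy_n ⇒ h·k1=z·y_n;  k2=λ(1+11/13z)y_n ⇒ h·k2=z(1+11/13z)y_n
  y_{n+1}/y_n = 1 + 2/11z + 9/11z(1+11/13z) = 1 + z + 9/13z²
  R(z) = 1 + z + 9/13z².

Find x<0 with |R(x)|<1.
x=-0.54: |R|=0.6619
R=1: x+9/13x²=0 ⇒ x=−13/9=-1.4444; min R=1−1/(4·9/13)=0.6389>−1
Confirm numerically:
  x=-0.810: |R|=0.64422 <1
  x=-0.716: |R|=0.63892 <1
  x=-0.615: |R|=0.64685 <1
  x=-1.846: |R|=1.51319 >1
  x=-1.729: |R|=1.34061 >1
So |R|<1 on (-1.4444, 0).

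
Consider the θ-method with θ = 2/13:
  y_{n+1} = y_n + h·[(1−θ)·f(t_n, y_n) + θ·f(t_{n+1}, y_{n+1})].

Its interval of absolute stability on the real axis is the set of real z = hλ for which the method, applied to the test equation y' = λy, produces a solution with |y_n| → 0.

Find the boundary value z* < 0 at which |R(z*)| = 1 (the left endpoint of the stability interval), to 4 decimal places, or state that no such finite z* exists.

Set f=λy, z=hλ:
  y_{n+1} = y_n + z·[11/13·y_n + 2/13·y_{n+1}] ⇒ (1 − 2/13z)y_{n+1} = (1 + 11/13z)y_n
  ⇒ R(z) = (1 + 11/13z)/(1 − 2/13z).

Need |R(x)|<1, x<0.
x=-1.73: |R|=0.3663
R=−1: 1+11/13x = −1+2/13x ⇒ -9/13x=2 ⇒ x=2/(-9/13)=-2.8889
Confirm numerically:
  x=-2.751: |R|=0.93293 <1
  x=-2.124: |R|=0.60088 <1
  x=-1.392: |R|=0.14648 <1
  x=-1.378: |R|=0.13696 <1
  x=-3.038: |R|=1.07035 >1
  x=-3.031: |R|=1.06710 >1
So |R|<1 on (-2.8889, 0).

left endpoint -2.8889.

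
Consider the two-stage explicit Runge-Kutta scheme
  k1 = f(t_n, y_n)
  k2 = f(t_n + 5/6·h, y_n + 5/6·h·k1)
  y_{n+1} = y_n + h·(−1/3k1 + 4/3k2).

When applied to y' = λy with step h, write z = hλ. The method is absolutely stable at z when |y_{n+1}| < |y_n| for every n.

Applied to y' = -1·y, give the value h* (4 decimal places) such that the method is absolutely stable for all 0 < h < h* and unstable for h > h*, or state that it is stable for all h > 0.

Test eqn y'=λy, z=hλ:
  k1=λy_n ⇒ h·k1=z·y_n;  k2=λ(1+5/6z)y_n ⇒ h·k2=z(1+5/6z)y_n
  y_{n+1}/y_n = 1 − 1/3z + 4/3z(1+5/6z) = 1 + z + 10/9z²
  Hence R(z) = 1 + z + 10/9z².

Find x<0 with |R(x)|<1.
x=-1.44: |R|=1.8640
R=1: x+10/9x²=0 ⇒ x=−9/10=-0.9000; min R=1−1/(4·10/9)=0.7750>−1
Confirm numerically:
  x=-0.833: |R|=0.93799 <1
  x=-0.813: |R|=0.92141 <1
  x=-0.574: |R|=0.79208 <1
  x=-1.332: |R|=1.63936 >1
  x=-1.327: |R|=1.62959 >1
  x=-1.090: |R|=1.23011 >1
So |R|<1 on (-0.9000, 0).

(-0.9000,0); λ=-1 ⇒ h* = (9/10)/1 = 0.9000.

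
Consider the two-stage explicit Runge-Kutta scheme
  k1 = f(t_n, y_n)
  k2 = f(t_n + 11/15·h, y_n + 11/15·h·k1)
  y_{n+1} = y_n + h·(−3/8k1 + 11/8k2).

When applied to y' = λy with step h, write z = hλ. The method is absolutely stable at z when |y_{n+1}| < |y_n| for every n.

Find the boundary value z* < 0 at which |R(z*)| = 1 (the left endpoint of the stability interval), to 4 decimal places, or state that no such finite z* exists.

With y'=λy (z=hλ):
  k1=λy_n ⇒ h·k1=z·y_n;  k2=λ(1+11/15z)y_n ⇒ h·k2=z(1+11/15z)y_n
  y_{n+1}/y_n = 1 − 3/8z + 11/8z(1+11/15z) = 1 + z + 121/120z²
  ⇒ R(z) = 1 + z + 121/120z².

Boundary: |R(x)|=1, x<0.
x=-0.33: |R|=0.7798
R=1: x+121/120x²=0 ⇒ x=−120/121=-0.9917; min R=1−1/(4·121/120)=0.7521>−1
Confirm numerically:
  x=-0.936: |R|=0.94740 <1
  x=-0.874: |R|=0.89624 <1
  x=-0.504: |R|=0.75213 <1
  x=-1.520: |R|=1.80965 >1
  x=-1.234: |R|=1.30145 >1
  x=-1.024: |R|=1.03331 >1
So |R|<1 on (-0.9917, 0).

z* = -0.9917.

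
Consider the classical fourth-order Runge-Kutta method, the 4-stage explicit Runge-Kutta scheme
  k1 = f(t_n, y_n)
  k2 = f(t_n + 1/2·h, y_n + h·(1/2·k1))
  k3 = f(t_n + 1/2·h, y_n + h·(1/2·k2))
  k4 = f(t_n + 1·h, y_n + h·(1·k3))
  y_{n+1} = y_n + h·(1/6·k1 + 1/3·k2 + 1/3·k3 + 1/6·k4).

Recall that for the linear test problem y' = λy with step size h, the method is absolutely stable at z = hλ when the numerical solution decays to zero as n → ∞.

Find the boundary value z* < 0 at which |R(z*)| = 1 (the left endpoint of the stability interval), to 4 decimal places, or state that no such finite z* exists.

z* = -2.7853.

On y'=λy, z=hλ:
  order 4, 4-stage ⇒ R(z)=1+z+z^2/2+z^3/6+z^4/24
  (e.g. R(-0.96)=0.38873, |R|=0.38873)

Boundary: |R(x)|=1, x<0.
x=-0.96: |R|=0.3887
|R(-2.74)|=0.9338 |R(-1.26)|=0.3054 |R(-0.69)|=0.5027
Bisect:
  x_lo=-3.5586 |R|=2.9445  x_hi=-0.2658 |R|=0.7666
  mid=-1.91220 |R|=0.30781 →hi
  mid=-2.73542 |R|=0.92737 →hi
  mid=-3.14702 |R|=1.69714 →lo
  mid=-2.94122 |R|=1.26169 →lo
  mid=-2.83832 |R|=1.08293 →lo
  mid=-2.78687 |R|=1.00237 →lo
  mid=-2.76114 |R|=0.96419 →hi
  ...
  [-2.78546,-2.78526] ⇒ x*=-2.7853
So |R|<1 on (-2.7853, 0).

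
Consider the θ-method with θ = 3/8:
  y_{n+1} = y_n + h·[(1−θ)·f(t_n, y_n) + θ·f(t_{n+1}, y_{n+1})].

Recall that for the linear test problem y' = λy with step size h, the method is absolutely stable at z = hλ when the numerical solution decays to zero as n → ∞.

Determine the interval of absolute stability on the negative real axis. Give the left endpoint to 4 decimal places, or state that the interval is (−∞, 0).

Set f=λy, z=hλ:
  y_{n+1} = y_n + z·[5/8·y_n + 3/8·y_{n+1}] ⇒ (1 − 3/8z)y_{n+1} = (1 + 5/8z)y_n
  Hence R(z) = (1 + 5/8z)/(1 − 3/8z).

Boundary: |R(x)|=1, x<0.
x=-1.69: |R|=0.0344
R=−1: 1+5/8x = −1+3/8x ⇒ -1/4x=2 ⇒ x=2/(-1/4)=-8.0000
Confirm numerically:
  x=-7.782: |R|=0.98609 <1
  x=-7.433: |R|=0.96257 <1
  x=-3.840: |R|=0.57377 <1
  x=-8.169: |R|=1.01040 >1
  x=-8.112: |R|=1.00693 >1
Stable set (-8.0000, 0).

z∈(-8.0000,0).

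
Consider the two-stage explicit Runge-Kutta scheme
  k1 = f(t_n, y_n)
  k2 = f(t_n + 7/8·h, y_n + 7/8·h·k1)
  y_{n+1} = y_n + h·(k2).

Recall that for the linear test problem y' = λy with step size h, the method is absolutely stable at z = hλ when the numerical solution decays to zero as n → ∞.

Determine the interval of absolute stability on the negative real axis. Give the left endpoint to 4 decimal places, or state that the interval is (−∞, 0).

z∈(-1.1429,0).

Test eqn y'=λy, z=hλ:
  k1=λy_n ⇒ h·k1=z·y_n;  k2=λ(1+7/8z)y_n ⇒ h·k2=z(1+7/8z)y_n
  y_{n+1}/y_n = 1 + z(1+7/8z) = 1 + z + 7/8z²
  Hence R(z) = 1 + z + 7/8z².

Need |R(x)|<1, x<0.
x=-1.7: |R|=1.8288
R=1: x+7/8x²=0 ⇒ x=−8/7=-1.1429; min R=1−1/(4·7/8)=0.7143>−1
Confirm numerically:
  x=-0.994: |R|=0.87053 <1
  x=-0.683: |R|=0.72518 <1
  x=-0.520: |R|=0.71660 <1
  x=-1.667: |R|=1.76453 >1
  x=-1.580: |R|=1.60435 >1
  x=-1.462: |R|=1.40826 >1
Stable set (-1.1429, 0).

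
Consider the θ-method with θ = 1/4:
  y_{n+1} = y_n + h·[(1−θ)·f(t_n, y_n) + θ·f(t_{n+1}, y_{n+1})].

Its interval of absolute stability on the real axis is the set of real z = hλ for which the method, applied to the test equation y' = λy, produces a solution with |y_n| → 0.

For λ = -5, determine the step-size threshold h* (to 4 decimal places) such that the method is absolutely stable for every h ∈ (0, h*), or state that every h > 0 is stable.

With y'=λy (z=hλ):
  y_{n+1} = y_n + z·[3/4·y_n + 1/4·y_{n+1}] ⇒ (1 − 1/4z)y_{n+1} = (1 + 3/4z)y_n
  R(z) = (1 + 3/4z)/(1 − 1/4z).

Find x<0 with |R(x)|<1.
x=-1.28: |R|=0.0303
R=−1: 1+3/4x = −1+1/4x ⇒ -1/2x=2 ⇒ x=2/(-1/2)=-4.0000
Confirm numerically:
  x=-3.477: |R|=0.86010 <1
  x=-2.148: |R|=0.39753 <1
  x=-1.904: |R|=0.28997 <1
  x=-4.135: |R|=1.03319 >1
  x=-4.033: |R|=1.00822 >1
So |R|<1 on (-4.0000, 0).

(-4.0000,0); λ=-5 ⇒ h* = (4)/5 = 0.8000.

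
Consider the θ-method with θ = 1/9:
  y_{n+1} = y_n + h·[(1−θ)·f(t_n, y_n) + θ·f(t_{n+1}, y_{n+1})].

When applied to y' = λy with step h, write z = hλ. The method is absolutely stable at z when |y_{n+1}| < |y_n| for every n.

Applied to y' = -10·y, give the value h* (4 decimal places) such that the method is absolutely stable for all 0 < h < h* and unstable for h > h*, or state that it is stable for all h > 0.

On y'=λy, z=hλ:
  y_{n+1} = y_n + z·[8/9·y_n + 1/9·y_{n+1}] ⇒ (1 − 1/9z)y_{n+1} = (1 + 8/9z)y_n
  so R(z) = (1 + 8/9z)/(1 − 1/9z).

Need |R(x)|<1, x<0.
x=-1.24: |R|=0.0898
R=−1: 1+8/9x = −1+1/9x ⇒ -7/9x=2 ⇒ x=2/(-7/9)=-2.5714
Confirm numerically:
  x=-1.551: |R|=0.32300 <1
  x=-1.280: |R|=0.12062 <1
  x=-1.268: |R|=0.11141 <1
  x=-2.938: |R|=1.21494 >1
  x=-2.757: |R|=1.11049 >1
  x=-2.622: |R|=1.03046 >1
Interval (-2.5714, 0).

(-2.5714,0); λ=-10 ⇒ h* = (18/7)/10 = 0.2571.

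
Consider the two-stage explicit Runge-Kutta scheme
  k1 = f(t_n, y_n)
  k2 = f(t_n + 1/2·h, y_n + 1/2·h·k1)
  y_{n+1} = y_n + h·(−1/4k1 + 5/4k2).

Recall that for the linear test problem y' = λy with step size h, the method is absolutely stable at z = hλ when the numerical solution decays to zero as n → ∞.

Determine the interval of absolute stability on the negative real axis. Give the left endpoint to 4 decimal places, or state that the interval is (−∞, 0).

(-1.6000, 0).

Set f=λy, z=hλ:
  k1=λy_n ⇒ h·k1=z·y_n;  k2=λ(1+1/2z)y_n ⇒ h·k2=z(1+1/2z)y_n
  y_{n+1}/y_n = 1 − 1/4z + 5/4z(1+1/2z) = 1 + z + 5/8z²
  Hence R(z) = 1 + z + 5/8z².

Solve |R(x)|<1 on ℝ⁻.
x=-0.42: |R|=0.6903
R=1: x+5/8x²=0 ⇒ x=−8/5=-1.6000; min R=1−1/(4·5/8)=0.6000>−1
Confirm numerically:
  x=-1.360: |R|=0.79600 <1
  x=-1.105: |R|=0.65814 <1
  x=-1.079: |R|=0.64865 <1
  x=-2.192: |R|=1.81104 >1
  x=-1.960: |R|=1.44100 >1
  x=-1.883: |R|=1.33306 >1
So |R|<1 on (-1.6000, 0).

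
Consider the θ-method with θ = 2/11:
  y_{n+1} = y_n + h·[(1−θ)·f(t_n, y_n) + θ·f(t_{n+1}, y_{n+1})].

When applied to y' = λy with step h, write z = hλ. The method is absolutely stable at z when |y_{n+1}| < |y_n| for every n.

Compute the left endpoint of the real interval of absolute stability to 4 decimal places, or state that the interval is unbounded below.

z* = -3.1429.

Set f=λy, z=hλ:
  y_{n+1} = y_n + z·[9/11·y_n + 2/11·y_{n+1}] ⇒ (1 − 2/11z)y_{n+1} = (1 + 9/11z)y_n
  so R(z) = (1 + 9/11z)/(1 − 2/11z).

Boundary: |R(x)|=1, x<0.
x=-0.69: |R|=0.3869
R=−1: 1+9/11x = −1+2/11x ⇒ -7/11x=2 ⇒ x=2/(-7/11)=-3.1429
Confirm numerically:
  x=-2.153: |R|=0.54730 <1
  x=-2.054: |R|=0.49550 <1
  x=-1.882: |R|=0.40219 <1
  x=-1.833: |R|=0.37481 <1
  x=-3.634: |R|=1.18820 >1
  x=-3.213: |R|=1.02818 >1
Stable set (-3.1429, 0).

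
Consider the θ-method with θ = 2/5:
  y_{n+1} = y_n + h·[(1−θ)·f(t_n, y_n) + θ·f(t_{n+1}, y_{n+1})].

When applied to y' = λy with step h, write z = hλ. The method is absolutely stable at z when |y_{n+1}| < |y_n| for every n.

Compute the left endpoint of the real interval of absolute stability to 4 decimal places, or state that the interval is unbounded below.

Set f=λy, z=hλ:
  y_{n+1} = y_n + z·[3/5·y_n + 2/5·y_{n+1}] ⇒ (1 − 2/5z)y_{n+1} = (1 + 3/5z)y_n
  ⇒ R(z) = (1 + 3/5z)/(1 − 2/5z).

Find x<0 with |R(x)|<1.
x=-1.62: |R|=0.0170
R=−1: 1+3/5x = −1+2/5x ⇒ -1/5x=2 ⇒ x=2/(-1/5)=-10.0000
Confirm numerically:
  x=-9.479: |R|=0.97825 <1
  x=-7.952: |R|=0.90203 <1
  x=-6.081: |R|=0.77165 <1
  x=-5.336: |R|=0.70240 <1
  x=-10.102: |R|=1.00405 >1
  x=-10.028: |R|=1.00112 >1
So |R|<1 on (-10.0000, 0).

z* = -10.0000.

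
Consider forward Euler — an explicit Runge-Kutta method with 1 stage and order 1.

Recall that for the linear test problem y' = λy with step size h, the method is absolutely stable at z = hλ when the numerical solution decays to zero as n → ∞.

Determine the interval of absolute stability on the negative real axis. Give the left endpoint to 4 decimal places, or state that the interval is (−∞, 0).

Set f=λy, z=hλ:
  order 1, 1-stage ⇒ R(z)=1+z
  (e.g. R(-0.78)=0.22000, |R|=0.22000)

Solve |R(x)|<1 on ℝ⁻.
x=-0.78: |R|=0.2200
|R(-2.14)|=1.1400 |R(-1.03)|=0.0300 |R(-0.83)|=0.1700
Bisect:
  x_lo=-2.5946 |R|=1.5946  x_hi=-0.1251 |R|=0.8749
  mid=-1.35985 |R|=0.35985 →hi
  mid=-1.97724 |R|=0.97724 →hi
  mid=-2.28594 |R|=1.28594 →lo
  mid=-2.13159 |R|=1.13159 →lo
  mid=-2.05441 |R|=1.05441 →lo
  mid=-2.01583 |R|=1.01583 →lo
  mid=-1.99653 |R|=0.99653 →hi
  mid=-2.00618 |R|=1.00618 →lo
  mid=-2.00136 |R|=1.00136 →lo
  ...
  [-2.00015,-2.00000] ⇒ x*=-2.0000
Interval (-2.0000, 0).

z∈(-2.0000,0).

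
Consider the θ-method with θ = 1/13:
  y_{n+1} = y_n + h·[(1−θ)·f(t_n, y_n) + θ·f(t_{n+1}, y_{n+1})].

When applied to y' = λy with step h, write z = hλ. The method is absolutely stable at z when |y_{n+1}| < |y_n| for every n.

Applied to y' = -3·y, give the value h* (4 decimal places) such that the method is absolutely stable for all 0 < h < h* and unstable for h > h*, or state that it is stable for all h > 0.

(-2.3636,0); λ=-3 ⇒ h* = (26/11)/3 = 0.7879.

Set f=λy, z=hλ:
  y_{n+1} = y_n + z·[12/13·y_n + 1/13·y_{n+1}] ⇒ (1 − 1/13z)y_{n+1} = (1 + 12/13z)y_n
  ⇒ R(z) = (1 + 12/13z)/(1 − 1/13z).

Solve |R(x)|<1 on ℝ⁻.
x=-0.91: |R|=0.1495
R=−1: 1+12/13x = −1+1/13x ⇒ -11/13x=2 ⇒ x=2/(-11/13)=-2.3636
Confirm numerically:
  x=-1.969: |R|=0.71000 <1
  x=-1.951: |R|=0.69641 <1
  x=-1.088: |R|=0.00398 <1
  x=-1.029: |R|=0.04648 <1
  x=-2.961: |R|=1.41169 >1
  x=-2.567: |R|=1.14370 >1
  x=-2.451: |R|=1.06220 >1
Stable set (-2.3636, 0).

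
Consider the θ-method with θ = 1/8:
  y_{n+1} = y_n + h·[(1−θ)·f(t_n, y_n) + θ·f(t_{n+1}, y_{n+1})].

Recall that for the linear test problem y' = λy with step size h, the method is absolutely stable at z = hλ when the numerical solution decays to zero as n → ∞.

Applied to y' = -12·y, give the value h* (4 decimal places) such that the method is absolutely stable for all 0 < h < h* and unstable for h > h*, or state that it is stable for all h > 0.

Set f=λy, z=hλ:
  y_{n+1} = y_n + z·[7/8·y_n + 1/8·y_{n+1}] ⇒ (1 − 1/8z)y_{n+1} = (1 + 7/8z)y_n
  R(z) = (1 + 7/8z)/(1 − 1/8z).

Boundary: |R(x)|=1, x<0.
x=-0.97: |R|=0.1349
R=−1: 1+7/8x = −1+1/8x ⇒ -3/4x=2 ⇒ x=2/(-3/4)=-2.6667
Confirm numerically:
  x=-2.467: |R|=0.88555 <1
  x=-2.249: |R|=0.75549 <1
  x=-1.787: |R|=0.46071 <1
  x=-3.153: |R|=1.26163 >1
  x=-2.853: |R|=1.10301 >1
  x=-2.714: |R|=1.02651 >1
Stable set (-2.6667, 0).

(-2.6667,0); λ=-12 ⇒ h* = (8/3)/12 = 0.2222.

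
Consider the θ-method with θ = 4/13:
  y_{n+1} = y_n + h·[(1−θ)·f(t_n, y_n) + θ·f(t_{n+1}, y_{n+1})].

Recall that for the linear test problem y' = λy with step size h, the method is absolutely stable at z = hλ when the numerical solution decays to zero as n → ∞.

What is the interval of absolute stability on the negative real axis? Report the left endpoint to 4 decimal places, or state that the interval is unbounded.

On y'=λy, z=hλ:
  y_{n+1} = y_n + z·[9/13·y_n + 4/13·y_{n+1}] ⇒ (1 − 4/13z)y_{n+1} = (1 + 9/13z)y_n
  so R(z) = (1 + 9/13z)/(1 − 4/13z).

Solve |R(x)|<1 on ℝ⁻.
x=-0.56: |R|=0.5223
R=−1: 1+9/13x = −1+4/13x ⇒ -5/13x=2 ⇒ x=2/(-5/13)=-5.2000
Confirm numerically:
  x=-5.089: |R|=0.98336 <1
  x=-3.934: |R|=0.77972 <1
  x=-3.849: |R|=0.76211 <1
  x=-5.780: |R|=1.08029 >1
  x=-5.673: |R|=1.06626 >1
  x=-5.274: |R|=1.01085 >1
So |R|<1 on (-5.2000, 0).

(-5.2000, 0).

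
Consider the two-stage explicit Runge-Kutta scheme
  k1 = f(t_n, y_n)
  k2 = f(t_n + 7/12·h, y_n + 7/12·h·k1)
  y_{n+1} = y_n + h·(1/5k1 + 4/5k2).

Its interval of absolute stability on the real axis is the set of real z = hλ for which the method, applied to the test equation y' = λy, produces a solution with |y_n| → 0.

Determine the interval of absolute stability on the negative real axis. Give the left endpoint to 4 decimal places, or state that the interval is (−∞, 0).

z∈(-2.1429,0).

Set f=λy, z=hλ:
  k1=λy_n ⇒ h·k1=z·y_n;  k2=λ(1+7/12z)y_n ⇒ h·k2=z(1+7/12z)y_n
  y_{n+1}/y_n = 1 + 1/5z + 4/5z(1+7/12z) = 1 + z + 7/15z²
  ⇒ R(z) = 1 + z + 7/15z².

Solve |R(x)|<1 on ℝ⁻.
x=-0.72: |R|=0.5219
R=1: x+7/15x²=0 ⇒ x=−15/7=-2.1429; min R=1−1/(4·7/15)=0.4643>−1
Confirm numerically:
  x=-2.066: |R|=0.92590 <1
  x=-2.042: |R|=0.90389 <1
  x=-1.701: |R|=0.64925 <1
  x=-0.884: |R|=0.48068 <1
  x=-2.540: |R|=1.47075 >1
  x=-2.178: |R|=1.03572 >1
Stable set (-2.1429, 0).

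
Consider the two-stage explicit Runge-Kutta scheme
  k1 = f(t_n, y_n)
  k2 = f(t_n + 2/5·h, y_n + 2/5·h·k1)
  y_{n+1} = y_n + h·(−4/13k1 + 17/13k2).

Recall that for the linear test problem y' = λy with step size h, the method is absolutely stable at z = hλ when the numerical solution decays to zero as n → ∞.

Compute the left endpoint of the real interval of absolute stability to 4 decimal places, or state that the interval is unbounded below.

On y'=λy, z=hλ:
  k1=λy_n ⇒ h·k1=z·y_n;  k2=λ(1+2/5z)y_n ⇒ h·k2=z(1+2/5z)y_n
  y_{n+1}/y_n = 1 − 4/13z + 17/13z(1+2/5z) = 1 + z + 34/65z²
  so R(z) = 1 + z + 34/65z².

Need |R(x)|<1, x<0.
x=-0.8: |R|=0.5348
R=1: x+34/65x²=0 ⇒ x=−65/34=-1.9118; min R=1−1/(4·34/65)=0.5221>−1
Confirm numerically:
  x=-1.613: |R|=0.74793 <1
  x=-1.572: |R|=0.72062 <1
  x=-0.975: |R|=0.52225 <1
  x=-2.507: |R|=1.78056 >1
  x=-2.346: |R|=1.53287 >1
  x=-2.291: |R|=1.45446 >1
Stable set (-1.9118, 0).

z* = -1.9118.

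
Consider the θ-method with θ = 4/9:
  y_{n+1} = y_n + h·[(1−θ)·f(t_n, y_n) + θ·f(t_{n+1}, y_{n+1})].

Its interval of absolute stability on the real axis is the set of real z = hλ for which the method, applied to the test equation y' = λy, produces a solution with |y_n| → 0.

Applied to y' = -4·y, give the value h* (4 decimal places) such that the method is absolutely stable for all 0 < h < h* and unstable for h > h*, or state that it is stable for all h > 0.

(-18.0000,0); λ=-4 ⇒ h* = (18)/4 = 4.5000.

Set f=λy, z=hλ:
  y_{n+1} = y_n + z·[5/9·y_n + 4/9·y_{n+1}] ⇒ (1 − 4/9z)y_{n+1} = (1 + 5/9z)y_n
  ⇒ R(z) = (1 + 5/9z)/(1 − 4/9z).

Solve |R(x)|<1 on ℝ⁻.
x=-1.18: |R|=0.2259
R=−1: 1+5/9x = −1+4/9x ⇒ -1/9x=2 ⇒ x=2/(-1/9)=-18.0000
Confirm numerically:
  x=-16.851: |R|=0.98496 <1
  x=-16.808: |R|=0.98436 <1
  x=-15.330: |R|=0.96203 <1
  x=-14.060: |R|=0.93961 <1
  x=-18.382: |R|=1.00463 >1
  x=-18.158: |R|=1.00194 >1
  x=-18.136: |R|=1.00167 >1
Stable set (-18.0000, 0).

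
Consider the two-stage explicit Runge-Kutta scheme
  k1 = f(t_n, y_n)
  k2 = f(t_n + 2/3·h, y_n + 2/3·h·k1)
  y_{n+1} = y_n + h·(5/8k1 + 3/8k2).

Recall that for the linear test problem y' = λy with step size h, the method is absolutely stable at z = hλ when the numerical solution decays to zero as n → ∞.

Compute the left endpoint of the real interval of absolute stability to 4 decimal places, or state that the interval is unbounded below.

Test eqn y'=λy, z=hλ:
  k1=λy_n ⇒ h·k1=z·y_n;  k2=λ(1+2/3z)y_n ⇒ h·k2=z(1+2/3z)y_n
  y_{n+1}/y_n = 1 + 5/8z + 3/8z(1+2/3z) = 1 + z + 1/4z²
  so R(z) = 1 + z + 1/4z².

Boundary: |R(x)|=1, x<0.
x=-0.76: |R|=0.3844
R=1: x+1/4x²=0 ⇒ x=−4=-4.0000; min R=1−1/(4·1/4)=0.0000>−1
Confirm numerically:
  x=-3.811: |R|=0.81993 <1
  x=-3.702: |R|=0.72420 <1
  x=-3.172: |R|=0.34340 <1
  x=-2.934: |R|=0.21809 <1
  x=-4.583: |R|=1.66797 >1
  x=-4.303: |R|=1.32595 >1
  x=-4.103: |R|=1.10565 >1
Interval (-4.0000, 0).

z* = -4.0000.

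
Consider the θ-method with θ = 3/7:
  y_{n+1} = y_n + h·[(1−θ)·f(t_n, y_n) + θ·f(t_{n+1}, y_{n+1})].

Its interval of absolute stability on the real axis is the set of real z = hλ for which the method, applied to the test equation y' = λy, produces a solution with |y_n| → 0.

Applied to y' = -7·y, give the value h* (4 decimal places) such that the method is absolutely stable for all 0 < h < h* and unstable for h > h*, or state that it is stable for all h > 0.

(-14.0000,0); λ=-7 ⇒ h* = (14)/7 = 2.0000.

Set f=λy, z=hλ:
  y_{n+1} = y_n + z·[4/7·y_n + 3/7·y_{n+1}] ⇒ (1 − 3/7z)y_{n+1} = (1 + 4/7z)y_n
  R(z) = (1 + 4/7z)/(1 − 3/7z).

Solve |R(x)|<1 on ℝ⁻.
x=-0.65: |R|=0.4916
R=−1: 1+4/7x = −1+3/7x ⇒ -1/7x=2 ⇒ x=2/(-1/7)=-14.0000
Confirm numerically:
  x=-12.858: |R|=0.97494 <1
  x=-10.661: |R|=0.91435 <1
  x=-10.630: |R|=0.91335 <1
  x=-10.480: |R|=0.90843 <1
  x=-14.516: |R|=1.01021 >1
  x=-14.125: |R|=1.00253 >1
So |R|<1 on (-14.0000, 0).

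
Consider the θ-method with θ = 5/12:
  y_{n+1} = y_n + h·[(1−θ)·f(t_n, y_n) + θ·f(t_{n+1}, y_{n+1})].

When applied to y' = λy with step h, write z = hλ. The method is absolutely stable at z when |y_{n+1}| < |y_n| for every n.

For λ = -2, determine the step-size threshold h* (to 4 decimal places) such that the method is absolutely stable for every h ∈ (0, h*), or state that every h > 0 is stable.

With y'=λy (z=hλ):
  y_{n+1} = y_n + z·[7/12·y_n + 5/12·y_{n+1}] ⇒ (1 − 5/12z)y_{n+1} = (1 + 7/12z)y_n
  ⇒ R(z) = (1 + 7/12z)/(1 − 5/12z).

Need |R(x)|<1, x<0.
x=-0.63: |R|=0.5010
R=−1: 1+7/12x = −1+5/12x ⇒ -1/6x=2 ⇒ x=2/(-1/6)=-12.0000
Confirm numerically:
  x=-11.510: |R|=0.98591 <1
  x=-9.531: |R|=0.91722 <1
  x=-7.043: |R|=0.79002 <1
  x=-12.270: |R|=1.00736 >1
  x=-12.155: |R|=1.00426 >1
Interval (-12.0000, 0).

(-12.0000,0); λ=-2 ⇒ h* = (12)/2 = 6.0000.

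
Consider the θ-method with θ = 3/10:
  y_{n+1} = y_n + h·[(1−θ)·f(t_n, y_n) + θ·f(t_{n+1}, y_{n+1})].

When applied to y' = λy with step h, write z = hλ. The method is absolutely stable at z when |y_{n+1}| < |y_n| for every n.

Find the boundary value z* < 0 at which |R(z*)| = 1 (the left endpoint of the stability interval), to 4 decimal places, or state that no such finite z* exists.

Set f=λy, z=hλ:
  y_{n+1} = y_n + z·[7/10·y_n + 3/10·y_{n+1}] ⇒ (1 − 3/10z)y_{n+1} = (1 + 7/10z)y_n
  R(z) = (1 + 7/10z)/(1 − 3/10z).

Solve |R(x)|<1 on ℝ⁻.
x=-1.57: |R|=0.0673
R=−1: 1+7/10x = −1+3/10x ⇒ -2/5x=2 ⇒ x=2/(-2/5)=-5.0000
Confirm numerically:
  x=-4.516: |R|=0.91778 <1
  x=-3.895: |R|=0.79617 <1
  x=-2.386: |R|=0.39060 <1
  x=-2.276: |R|=0.35251 <1
  x=-5.499: |R|=1.07533 >1
  x=-5.187: |R|=1.02926 >1
  x=-5.153: |R|=1.02404 >1
Stable set (-5.0000, 0).

z* = -5.0000.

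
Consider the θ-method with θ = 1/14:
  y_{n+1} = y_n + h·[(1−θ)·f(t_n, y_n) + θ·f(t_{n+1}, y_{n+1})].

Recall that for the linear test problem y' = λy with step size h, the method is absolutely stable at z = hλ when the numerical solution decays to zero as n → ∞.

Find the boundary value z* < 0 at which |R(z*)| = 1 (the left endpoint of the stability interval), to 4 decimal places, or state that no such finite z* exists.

left endpoint -2.3333.

With y'=λy (z=hλ):
  y_{n+1} = y_n + z·[13/14·y_n + 1/14·y_{n+1}] ⇒ (1 − 1/14z)y_{n+1} = (1 + 13/14z)y_n
  so R(z) = (1 + 13/14z)/(1 − 1/14z).

Need |R(x)|<1, x<0.
x=-0.35: |R|=0.6585
R=−1: 1+13/14x = −1+1/14x ⇒ -6/7x=2 ⇒ x=2/(-6/7)=-2.3333
Confirm numerically:
  x=-1.935: |R|=0.70003 <1
  x=-1.240: |R|=0.13911 <1
  x=-0.984: |R|=0.08062 <1
  x=-2.830: |R|=1.35413 >1
  x=-2.574: |R|=1.17425 >1
  x=-2.548: |R|=1.15567 >1
So |R|<1 on (-2.3333, 0).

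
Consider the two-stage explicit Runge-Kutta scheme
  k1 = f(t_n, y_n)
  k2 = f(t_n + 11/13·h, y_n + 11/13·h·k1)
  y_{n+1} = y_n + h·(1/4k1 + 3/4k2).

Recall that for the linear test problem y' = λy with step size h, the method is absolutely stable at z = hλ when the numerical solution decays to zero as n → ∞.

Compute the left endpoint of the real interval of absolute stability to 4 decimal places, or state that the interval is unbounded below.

z* = -1.5758.

With y'=λy (z=hλ):
  k1=λy_n ⇒ h·k1=z·y_n;  k2=λ(1+11/13z)y_n ⇒ h·k2=z(1+11/13z)y_n
  y_{n+1}/y_n = 1 + 1/4z + 3/4z(1+11/13z) = 1 + z + 33/52z²
  R(z) = 1 + z + 33/52z².

Solve |R(x)|<1 on ℝ⁻.
x=-1.08: |R|=0.6602
R=1: x+33/52x²=0 ⇒ x=−52/33=-1.5758; min R=1−1/(4·33/52)=0.6061>−1
Confirm numerically:
  x=-1.460: |R|=0.89275 <1
  x=-1.120: |R|=0.67606 <1
  x=-1.116: |R|=0.67439 <1
  x=-1.921: |R|=1.42088 >1
  x=-1.677: |R|=1.10775 >1
Interval (-1.5758, 0).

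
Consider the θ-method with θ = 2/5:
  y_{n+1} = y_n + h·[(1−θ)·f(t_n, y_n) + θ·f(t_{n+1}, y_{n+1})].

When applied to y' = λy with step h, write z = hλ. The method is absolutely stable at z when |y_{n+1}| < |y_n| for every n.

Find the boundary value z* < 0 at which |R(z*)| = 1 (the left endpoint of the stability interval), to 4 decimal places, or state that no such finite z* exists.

Set f=λy, z=hλ:
  y_{n+1} = y_n + z·[3/5·y_n + 2/5·y_{n+1}] ⇒ (1 − 2/5z)y_{n+1} = (1 + 3/5z)y_n
  so R(z) = (1 + 3/5z)/(1 − 2/5z).

Solve |R(x)|<1 on ℝ⁻.
x=-1.55: |R|=0.0432
R=−1: 1+3/5x = −1+2/5x ⇒ -1/5x=2 ⇒ x=2/(-1/5)=-10.0000
Confirm numerically:
  x=-9.299: |R|=0.97029 <1
  x=-7.642: |R|=0.88375 <1
  x=-4.355: |R|=0.58826 <1
  x=-4.200: |R|=0.56716 <1
  x=-10.460: |R|=1.01775 >1
  x=-10.219: |R|=1.00861 >1
So |R|<1 on (-10.0000, 0).

left endpoint -10.0000.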